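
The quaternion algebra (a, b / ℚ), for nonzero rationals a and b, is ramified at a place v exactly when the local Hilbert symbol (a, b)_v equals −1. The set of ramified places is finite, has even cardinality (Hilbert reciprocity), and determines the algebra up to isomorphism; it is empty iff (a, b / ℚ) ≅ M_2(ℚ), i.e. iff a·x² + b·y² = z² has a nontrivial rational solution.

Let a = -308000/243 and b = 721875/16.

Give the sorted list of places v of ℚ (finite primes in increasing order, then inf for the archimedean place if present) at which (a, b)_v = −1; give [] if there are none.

[2, 3, 5, 11]

Mod squares: a ≡ -2310, b ≡ 1155. Check v ∈ {∞, 2, 3, 5, 7, 11}.
v=∞: -2310 < 0 and 1155 > 0  ⇒  (a,b)_∞ = +1.
v=2: v_2(a)=5, v_2(b)=-4; units ≡ 5, 3 (mod 8); ε·ε+αω+βω = 0·1+5·1+-4·1 ≡ 1  ⇒  (a,b)_2 = -1.
v=5: a=5^3·(≡2), b=5^5·(≡1) mod 5; (2|5)=-1, (1|5)=+1; (−1)^{3·5·2}·(-1)^5·(+1)^3 = -1.
v=3: a=3^-5·(≡1), b=3^1·(≡1) mod 3; (1|3)=+1, (1|3)=+1; (−1)^{-5·1·1}·(+1)^1·(+1)^-5 = -1.
v=7: a=7^1·(≡6), b=7^1·(≡4) mod 7; (6|7)=-1, (4|7)=+1; (−1)^{1·1·3}·(-1)^1·(+1)^1 = +1.
v=11: a=11^1·(≡6), b=11^1·(≡2) mod 11; (6|11)=-1, (2|11)=-1; (−1)^{1·1·5}·(-1)^1·(-1)^1 = -1.
Ram(-2310, 1155) = {2, 3, 5, 11}; no ℚ_2-point on the conic.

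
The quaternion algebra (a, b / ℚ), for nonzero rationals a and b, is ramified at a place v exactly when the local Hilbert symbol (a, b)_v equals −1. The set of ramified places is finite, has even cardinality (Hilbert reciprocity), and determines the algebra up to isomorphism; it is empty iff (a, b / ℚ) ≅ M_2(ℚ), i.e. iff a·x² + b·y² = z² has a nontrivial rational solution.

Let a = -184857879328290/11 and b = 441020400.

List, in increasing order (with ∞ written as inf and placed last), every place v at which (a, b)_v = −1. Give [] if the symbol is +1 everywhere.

[3, 11, 19, 23]

(a, b) ≡ (-3190, 1311) mod (ℚ^×)²; places V = {2, 3, 5, 7, 11, 19, 23, 29, ∞}.
(a,b)_19: α=2, u≡14; β=1, v≡3 (mod 19); (14|19)=-1, (3|19)=-1; sign (−1)^0·-1^1·-1^2 = -1.
(a,b)_29: α=3, u≡4; β=2, v≡22 (mod 29); (4|29)=+1, (22|29)=+1; sign (−1)^0·+1^2·+1^3 = +1.
(a,b)_2: α=1, β=4; u≡5, v≡7 (mod 8); ε(u)ε(v)=0·1, αω(v)=1·0, βω(u)=4·1; sum ≡ 0  ⇒  +1.
(a,b)_23: α=2, u≡19; β=1, v≡22 (mod 23); (19|23)=-1, (22|23)=-1; sign (−1)^0·-1^1·-1^2 = -1.
(a,b)_5: α=1, u≡2; β=2, v≡1 (mod 5); (2|5)=-1, (1|5)=+1; sign (−1)^0·-1^2·+1^1 = +1.
(a,b)_∞: sgn(-3190)=−, sgn(1311)=+, so +1.
(a,b)_7: α=2, u≡1; β=0, v≡2 (mod 7); (1|7)=+1, (2|7)=+1; sign (−1)^0·+1^0·+1^2 = +1.
(a,b)_11: α=-1, u≡8; β=0, v≡7 (mod 11); (8|11)=-1, (7|11)=-1; sign (−1)^0·-1^0·-1^-1 = -1.
(a,b)_3: α=4, u≡2; β=1, v≡2 (mod 3); (2|3)=-1, (2|3)=-1; sign (−1)^0·-1^1·-1^4 = -1.
Ram(-3190, 1311) = {3, 11, 19, 23}; no ℚ_3-point on the conic.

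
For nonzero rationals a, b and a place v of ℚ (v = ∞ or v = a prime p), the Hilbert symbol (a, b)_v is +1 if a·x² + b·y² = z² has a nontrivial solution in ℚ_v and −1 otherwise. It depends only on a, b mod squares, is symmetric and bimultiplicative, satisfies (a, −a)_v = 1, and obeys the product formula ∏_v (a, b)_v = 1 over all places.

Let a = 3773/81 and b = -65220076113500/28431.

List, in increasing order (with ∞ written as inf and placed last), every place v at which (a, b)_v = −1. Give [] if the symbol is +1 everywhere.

(a, b) ≡ (77, -36465) mod (ℚ^×)²; places V = {2, 3, 5, 7, 11, 13, 17, ∞}.
(a,b)_11: α=1, u≡6; β=3, v≡7 (mod 11); (6|11)=-1, (7|11)=-1; sign (−1)^1·-1^3·-1^1 = -1.
(a,b)_2: α=0, β=2; u≡5, v≡7 (mod 8); ε(u)ε(v)=0·1, αω(v)=0·0, βω(u)=2·1; sum ≡ 0  ⇒  +1.
(a,b)_∞: sgn(77)=+, sgn(-36465)=−, so +1.
(a,b)_13: α=0, u≡1; β=-1, v≡10 (mod 13); (1|13)=+1, (10|13)=+1; sign (−1)^0·+1^-1·+1^0 = +1.
(a,b)_7: α=3, u≡1; β=8, v≡3 (mod 7); (1|7)=+1, (3|7)=-1; sign (−1)^0·+1^8·-1^3 = -1.
(a,b)_5: α=0, u≡3; β=3, v≡2 (mod 5); (3|5)=-1, (2|5)=-1; sign (−1)^0·-1^3·-1^0 = -1.
(a,b)_17: α=0, u≡13; β=1, v≡5 (mod 17); (13|17)=+1, (5|17)=-1; sign (−1)^0·+1^1·-1^0 = +1.
(a,b)_3: α=-4, u≡2; β=-7, v≡1 (mod 3); (2|3)=-1, (1|3)=+1; sign (−1)^0·-1^-7·+1^-4 = -1.
(77, -36465 / ℚ) ramifies at {3, 5, 7, 11}: a division algebra.

[3, 5, 7, 11]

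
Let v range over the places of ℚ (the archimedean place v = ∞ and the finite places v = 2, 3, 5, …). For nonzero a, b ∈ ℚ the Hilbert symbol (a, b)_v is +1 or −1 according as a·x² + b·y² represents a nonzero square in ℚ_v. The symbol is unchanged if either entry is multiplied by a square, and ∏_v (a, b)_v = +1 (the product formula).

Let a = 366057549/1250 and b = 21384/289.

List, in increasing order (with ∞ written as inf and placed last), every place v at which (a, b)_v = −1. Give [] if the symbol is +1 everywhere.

[2, 11]

Mod squares: a ≡ 442, b ≡ 66. Check v ∈ {∞, 2, 3, 5, 11, 13, 17}.
v=3: a=3^4·(≡1), b=3^5·(≡1) mod 3; (1|3)=+1, (1|3)=+1; (−1)^{4·5·1}·(+1)^5·(+1)^4 = +1.
v=2: v_2(a)=-1, v_2(b)=3; units ≡ 5, 1 (mod 8); ε·ε+αω+βω = 0·0+-1·0+3·1 ≡ 1  ⇒  (a,b)_2 = -1.
v=5: a=5^-4·(≡2), b=5^0·(≡1) mod 5; (2|5)=-1, (1|5)=+1; (−1)^{-4·0·2}·(-1)^0·(+1)^-4 = +1.
v=11: a=11^2·(≡7), b=11^1·(≡10) mod 11; (7|11)=-1, (10|11)=-1; (−1)^{2·1·5}·(-1)^1·(-1)^2 = -1.
v=13: a=13^3·(≡11), b=13^0·(≡4) mod 13; (11|13)=-1, (4|13)=+1; (−1)^{3·0·6}·(-1)^0·(+1)^3 = +1.
v=17: a=17^1·(≡4), b=17^-2·(≡15) mod 17; (4|17)=+1, (15|17)=+1; (−1)^{1·-2·8}·(+1)^-2·(+1)^1 = +1.
v=∞: 442 > 0 and 66 > 0  ⇒  (a,b)_∞ = +1.
Ram(442, 66) = {2, 11}; no ℚ_2-point on the conic.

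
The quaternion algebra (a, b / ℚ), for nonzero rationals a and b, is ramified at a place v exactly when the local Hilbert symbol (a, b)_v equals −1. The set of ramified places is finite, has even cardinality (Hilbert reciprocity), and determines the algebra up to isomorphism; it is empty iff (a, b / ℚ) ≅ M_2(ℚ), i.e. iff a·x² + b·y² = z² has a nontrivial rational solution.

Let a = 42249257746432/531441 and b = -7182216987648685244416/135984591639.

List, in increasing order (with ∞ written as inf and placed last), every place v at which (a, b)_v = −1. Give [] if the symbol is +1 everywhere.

[]

(a, b) ≡ (43, -11739) mod (ℚ^×)²; places V = {2, 3, 7, 11, 13, 43, ∞}.
(a,b)_∞: sgn(43)=+, sgn(-11739)=−, so +1.
(a,b)_7: α=0, u≡2; β=3, v≡3 (mod 7); (2|7)=+1, (3|7)=-1; sign (−1)^0·+1^3·-1^0 = +1.
(a,b)_11: α=4, u≡10; β=6, v≡1 (mod 11); (10|11)=-1, (1|11)=+1; sign (−1)^0·-1^6·+1^4 = +1.
(a,b)_2: α=26, β=38; u≡3, v≡5 (mod 8); ε(u)ε(v)=1·0, αω(v)=26·1, βω(u)=38·1; sum ≡ 0  ⇒  +1.
(a,b)_43: α=1, u≡4; β=1, v≡19 (mod 43); (4|43)=+1, (19|43)=-1; sign (−1)^1·+1^1·-1^1 = +1.
(a,b)_13: α=0, u≡9; β=-1, v≡2 (mod 13); (9|13)=+1, (2|13)=-1; sign (−1)^0·+1^-1·-1^0 = +1.
(a,b)_3: α=-12, u≡1; β=-21, v≡2 (mod 3); (1|3)=+1, (2|3)=-1; sign (−1)^0·+1^-21·-1^-12 = +1.
Ram(a, b) = ∅: the form 43·x² + -11739·y² − z² is isotropic over every ℚ_v, so by Hasse–Minkowski it is isotropic over ℚ.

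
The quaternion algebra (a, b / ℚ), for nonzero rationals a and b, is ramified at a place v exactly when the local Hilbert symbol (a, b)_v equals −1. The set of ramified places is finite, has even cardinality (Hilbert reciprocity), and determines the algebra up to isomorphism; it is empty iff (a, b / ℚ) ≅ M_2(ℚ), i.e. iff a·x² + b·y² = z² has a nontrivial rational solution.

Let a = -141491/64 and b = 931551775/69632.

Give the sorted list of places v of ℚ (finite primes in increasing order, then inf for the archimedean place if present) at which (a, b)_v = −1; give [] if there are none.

(a, b) ≡ (-141491, 5235167) mod (ℚ^×)²; places V = {2, 5, 7, 11, 17, 29, 37, 41, ∞}.
(a,b)_41: α=1, u≡30; β=1, v≡30 (mod 41); (30|41)=-1, (30|41)=-1; sign (−1)^0·-1^1·-1^1 = +1.
(a,b)_7: α=1, u≡3; β=1, v≡4 (mod 7); (3|7)=-1, (4|7)=+1; sign (−1)^1·-1^1·+1^1 = +1.
(a,b)_37: α=0, u≡4; β=1, v≡28 (mod 37); (4|37)=+1, (28|37)=+1; sign (−1)^0·+1^1·+1^0 = +1.
(a,b)_∞: sgn(-141491)=−, sgn(5235167)=+, so +1.
(a,b)_29: α=1, u≡23; β=1, v≡15 (mod 29); (23|29)=+1, (15|29)=-1; sign (−1)^0·+1^1·-1^1 = -1.
(a,b)_5: α=0, u≡1; β=2, v≡3 (mod 5); (1|5)=+1, (3|5)=-1; sign (−1)^0·+1^2·-1^0 = +1.
(a,b)_2: α=-6, β=-12; u≡5, v≡7 (mod 8); ε(u)ε(v)=0·1, αω(v)=-6·0, βω(u)=-12·1; sum ≡ 0  ⇒  +1.
(a,b)_17: α=1, u≡11; β=-1, v≡13 (mod 17); (11|17)=-1, (13|17)=+1; sign (−1)^0·-1^-1·+1^1 = -1.
(a,b)_11: α=0, u≡10; β=2, v≡9 (mod 11); (10|11)=-1, (9|11)=+1; sign (−1)^0·-1^2·+1^0 = +1.
(-141491, 5235167 / ℚ) ramifies at {17, 29}: a division algebra.

[17, 29]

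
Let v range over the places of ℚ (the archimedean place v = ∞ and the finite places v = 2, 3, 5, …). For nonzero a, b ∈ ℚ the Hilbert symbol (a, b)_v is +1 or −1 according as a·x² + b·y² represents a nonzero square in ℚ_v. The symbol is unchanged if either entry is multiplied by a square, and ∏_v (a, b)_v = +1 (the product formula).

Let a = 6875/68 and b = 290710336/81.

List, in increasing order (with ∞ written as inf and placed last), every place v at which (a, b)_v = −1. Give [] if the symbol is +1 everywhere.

[7, 17]

(a, b) ≡ (187, 92701) mod (ℚ^×)²; places V = {2, 3, 5, 7, 11, 17, 19, 41, ∞}.
(a,b)_11: α=1, u≡10; β=0, v≡1 (mod 11); (10|11)=-1, (1|11)=+1; sign (−1)^0·-1^0·+1^1 = +1.
(a,b)_∞: sgn(187)=+, sgn(92701)=+, so +1.
(a,b)_2: α=-2, β=6; u≡3, v≡5 (mod 8); ε(u)ε(v)=1·0, αω(v)=-2·1, βω(u)=6·1; sum ≡ 0  ⇒  +1.
(a,b)_7: α=0, u≡3; β=3, v≡5 (mod 7); (3|7)=-1, (5|7)=-1; sign (−1)^0·-1^3·-1^0 = -1.
(a,b)_3: α=0, u≡1; β=-4, v≡1 (mod 3); (1|3)=+1, (1|3)=+1; sign (−1)^0·+1^-4·+1^0 = +1.
(a,b)_41: α=0, u≡39; β=1, v≡3 (mod 41); (39|41)=+1, (3|41)=-1; sign (−1)^0·+1^1·-1^0 = +1.
(a,b)_19: α=0, u≡17; β=1, v≡3 (mod 19); (17|19)=+1, (3|19)=-1; sign (−1)^0·+1^1·-1^0 = +1.
(a,b)_17: α=-1, u≡6; β=1, v≡8 (mod 17); (6|17)=-1, (8|17)=+1; sign (−1)^0·-1^1·+1^-1 = -1.
(a,b)_5: α=4, u≡2; β=0, v≡1 (mod 5); (2|5)=-1, (1|5)=+1; sign (−1)^0·-1^0·+1^4 = +1.
Ram(187, 92701) = {7, 17}; no ℚ_7-point on the conic.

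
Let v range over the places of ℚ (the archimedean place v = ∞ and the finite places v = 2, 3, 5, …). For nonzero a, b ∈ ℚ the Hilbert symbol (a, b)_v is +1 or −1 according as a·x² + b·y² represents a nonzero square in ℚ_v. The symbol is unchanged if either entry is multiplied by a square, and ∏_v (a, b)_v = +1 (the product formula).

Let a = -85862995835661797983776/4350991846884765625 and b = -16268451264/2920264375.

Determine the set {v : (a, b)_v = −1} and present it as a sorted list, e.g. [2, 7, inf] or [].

[2, 7, 13, inf]

(a, b) ≡ (-546, -273) mod (ℚ^×)²; places V = {2, 3, 5, 7, 13, 19, 23, 37, 43, ∞}.
(a,b)_∞: sgn(-546)=−, sgn(-273)=−, so -1.
(a,b)_19: α=-4, u≡17; β=-2, v≡12 (mod 19); (17|19)=+1, (12|19)=-1; sign (−1)^0·+1^-2·-1^-4 = +1.
(a,b)_5: α=-10, u≡4; β=-4, v≡2 (mod 5); (4|5)=+1, (2|5)=-1; sign (−1)^0·+1^-4·-1^-10 = +1.
(a,b)_2: α=5, β=6; u≡7, v≡7 (mod 8); ε(u)ε(v)=1·1, αω(v)=5·0, βω(u)=6·0; sum ≡ 1  ⇒  -1.
(a,b)_43: α=-4, u≡11; β=-2, v≡37 (mod 43); (11|43)=+1, (37|43)=-1; sign (−1)^0·+1^-2·-1^-4 = +1.
(a,b)_7: α=1, u≡3; β=-1, v≡5 (mod 7); (3|7)=-1, (5|7)=-1; sign (−1)^1·-1^-1·-1^1 = -1.
(a,b)_13: α=3, u≡12; β=1, v≡5 (mod 13); (12|13)=+1, (5|13)=-1; sign (−1)^0·+1^1·-1^3 = -1.
(a,b)_37: α=6, u≡9; β=2, v≡8 (mod 37); (9|37)=+1, (8|37)=-1; sign (−1)^0·+1^2·-1^6 = +1.
(a,b)_3: α=5, u≡1; β=3, v≡2 (mod 3); (1|3)=+1, (2|3)=-1; sign (−1)^1·+1^3·-1^5 = +1.
(a,b)_23: α=4, u≡1; β=2, v≡12 (mod 23); (1|23)=+1, (12|23)=+1; sign (−1)^0·+1^2·+1^4 = +1.
Ram(-546, -273) = {2, 7, 13, ∞}; no ℚ_2-point on the conic.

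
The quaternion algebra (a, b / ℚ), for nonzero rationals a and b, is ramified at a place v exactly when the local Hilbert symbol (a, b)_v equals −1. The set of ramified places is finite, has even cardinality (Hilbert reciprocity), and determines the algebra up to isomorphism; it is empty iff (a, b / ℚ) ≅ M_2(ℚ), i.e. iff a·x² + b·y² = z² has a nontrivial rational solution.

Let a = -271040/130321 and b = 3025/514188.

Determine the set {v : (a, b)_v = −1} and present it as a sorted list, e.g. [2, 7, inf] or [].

(a, b) ≡ (-35, 3) mod (ℚ^×)²; places V = {2, 3, 5, 7, 11, 19, 23, ∞}.
(a,b)_∞: sgn(-35)=−, sgn(3)=+, so +1.
(a,b)_23: α=0, u≡5; β=-2, v≡2 (mod 23); (5|23)=-1, (2|23)=+1; sign (−1)^0·-1^-2·+1^0 = +1.
(a,b)_3: α=0, u≡1; β=-5, v≡1 (mod 3); (1|3)=+1, (1|3)=+1; sign (−1)^0·+1^-5·+1^0 = +1.
(a,b)_7: α=1, u≡2; β=0, v≡5 (mod 7); (2|7)=+1, (5|7)=-1; sign (−1)^0·+1^0·-1^1 = -1.
(a,b)_2: α=6, β=-2; u≡5, v≡3 (mod 8); ε(u)ε(v)=0·1, αω(v)=6·1, βω(u)=-2·1; sum ≡ 0  ⇒  +1.
(a,b)_19: α=-4, u≡14; β=0, v≡8 (mod 19); (14|19)=-1, (8|19)=-1; sign (−1)^0·-1^0·-1^-4 = +1.
(a,b)_11: α=2, u≡1; β=2, v≡9 (mod 11); (1|11)=+1, (9|11)=+1; sign (−1)^0·+1^2·+1^2 = +1.
(a,b)_5: α=1, u≡2; β=2, v≡2 (mod 5); (2|5)=-1, (2|5)=-1; sign (−1)^0·-1^2·-1^1 = -1.
|Ram(-35, 3)| = 2, even; anisotropic at {5, 7}.

[5, 7]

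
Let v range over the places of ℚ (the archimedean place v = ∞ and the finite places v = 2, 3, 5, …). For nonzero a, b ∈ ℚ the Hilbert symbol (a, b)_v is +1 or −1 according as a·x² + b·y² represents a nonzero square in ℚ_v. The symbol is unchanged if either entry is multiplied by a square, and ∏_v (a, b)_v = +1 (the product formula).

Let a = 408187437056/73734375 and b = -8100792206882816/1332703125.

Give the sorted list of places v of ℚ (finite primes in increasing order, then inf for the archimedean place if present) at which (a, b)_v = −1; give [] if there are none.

[2, 7]

Mod squares: a ≡ 546, b ≡ -182. Check v ∈ {∞, 2, 3, 5, 7, 11, 13, 23, 29}.
v=13: a=13^-1·(≡9), b=13^-1·(≡10) mod 13; (9|13)=+1, (10|13)=+1; (−1)^{-1·-1·6}·(+1)^-1·(+1)^-1 = +1.
v=5: a=5^-6·(≡4), b=5^-6·(≡3) mod 5; (4|5)=+1, (3|5)=-1; (−1)^{-6·-6·2}·(+1)^-6·(-1)^-6 = +1.
v=7: a=7^1·(≡2), b=7^5·(≡4) mod 7; (2|7)=+1, (4|7)=+1; (−1)^{1·5·3}·(+1)^5·(+1)^1 = -1.
v=29: a=29^2·(≡16), b=29^2·(≡8) mod 29; (16|29)=+1, (8|29)=-1; (−1)^{2·2·14}·(+1)^2·(-1)^2 = +1.
v=2: v_2(a)=17, v_2(b)=11; units ≡ 1, 5 (mod 8); ε·ε+αω+βω = 0·0+17·1+11·0 ≡ 1  ⇒  (a,b)_2 = -1.
v=∞: 546 > 0 and -182 < 0  ⇒  (a,b)_∞ = +1.
v=23: a=23^2·(≡21), b=23^4·(≡3) mod 23; (21|23)=-1, (3|23)=+1; (−1)^{2·4·11}·(-1)^4·(+1)^2 = +1.
v=3: a=3^-1·(≡2), b=3^-8·(≡1) mod 3; (2|3)=-1, (1|3)=+1; (−1)^{-1·-8·1}·(-1)^-8·(+1)^-1 = +1.
v=11: a=11^-2·(≡10), b=11^0·(≡9) mod 11; (10|11)=-1, (9|11)=+1; (−1)^{-2·0·5}·(-1)^0·(+1)^-2 = +1.
Ram(546, -182) = {2, 7}; no ℚ_2-point on the conic.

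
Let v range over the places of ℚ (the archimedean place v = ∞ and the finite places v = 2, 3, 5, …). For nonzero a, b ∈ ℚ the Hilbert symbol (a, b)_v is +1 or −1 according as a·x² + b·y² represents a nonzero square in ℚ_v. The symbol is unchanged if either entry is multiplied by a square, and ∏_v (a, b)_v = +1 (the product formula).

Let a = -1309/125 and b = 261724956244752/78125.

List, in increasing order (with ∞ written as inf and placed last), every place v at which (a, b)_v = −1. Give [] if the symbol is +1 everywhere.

Mod squares: a ≡ -6545, b ≡ 1365. Check v ∈ {∞, 2, 3, 5, 7, 11, 13, 17}.
v=13: a=13^0·(≡7), b=13^1·(≡4) mod 13; (7|13)=-1, (4|13)=+1; (−1)^{0·1·6}·(-1)^1·(+1)^0 = -1.
v=2: v_2(a)=0, v_2(b)=4; units ≡ 7, 5 (mod 8); ε·ε+αω+βω = 1·0+0·1+4·0 ≡ 0  ⇒  (a,b)_2 = +1.
v=7: a=7^1·(≡5), b=7^3·(≡6) mod 7; (5|7)=-1, (6|7)=-1; (−1)^{1·3·3}·(-1)^3·(-1)^1 = -1.
v=11: a=11^1·(≡6), b=11^4·(≡4) mod 11; (6|11)=-1, (4|11)=+1; (−1)^{1·4·5}·(-1)^4·(+1)^1 = +1.
v=3: a=3^0·(≡1), b=3^1·(≡2) mod 3; (1|3)=+1, (2|3)=-1; (−1)^{0·1·1}·(+1)^1·(-1)^0 = +1.
v=17: a=17^1·(≡7), b=17^4·(≡11) mod 17; (7|17)=-1, (11|17)=-1; (−1)^{1·4·8}·(-1)^4·(-1)^1 = -1.
v=5: a=5^-3·(≡1), b=5^-7·(≡2) mod 5; (1|5)=+1, (2|5)=-1; (−1)^{-3·-7·2}·(+1)^-7·(-1)^-3 = -1.
v=∞: -6545 < 0 and 1365 > 0  ⇒  (a,b)_∞ = +1.
|Ram(-6545, 1365)| = 4, even; anisotropic at {5, 7, 13, 17}.

[5, 7, 13, 17]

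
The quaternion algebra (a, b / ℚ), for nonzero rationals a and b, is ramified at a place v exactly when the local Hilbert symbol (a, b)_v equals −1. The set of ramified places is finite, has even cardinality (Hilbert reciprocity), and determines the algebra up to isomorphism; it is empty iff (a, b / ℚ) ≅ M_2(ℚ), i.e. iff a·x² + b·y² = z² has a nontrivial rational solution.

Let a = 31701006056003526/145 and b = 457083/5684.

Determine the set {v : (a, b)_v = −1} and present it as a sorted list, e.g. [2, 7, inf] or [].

[2, 3, 5, 29]

Mod squares: a ≡ 181830, b ≡ 18183. Check v ∈ {∞, 2, 3, 5, 7, 11, 19, 29}.
v=19: a=19^3·(≡14), b=19^1·(≡1) mod 19; (14|19)=-1, (1|19)=+1; (−1)^{3·1·9}·(-1)^1·(+1)^3 = +1.
v=29: a=29^-1·(≡9), b=29^-1·(≡27) mod 29; (9|29)=+1, (27|29)=-1; (−1)^{-1·-1·14}·(+1)^-1·(-1)^-1 = -1.
v=2: v_2(a)=1, v_2(b)=-2; units ≡ 3, 7 (mod 8); ε·ε+αω+βω = 1·1+1·0+-2·1 ≡ 1  ⇒  (a,b)_2 = -1.
v=7: a=7^0·(≡5), b=7^-2·(≡1) mod 7; (5|7)=-1, (1|7)=+1; (−1)^{0·-2·3}·(-1)^-2·(+1)^0 = +1.
v=5: a=5^-1·(≡4), b=5^0·(≡2) mod 5; (4|5)=+1, (2|5)=-1; (−1)^{-1·0·2}·(+1)^0·(-1)^-1 = -1.
v=3: a=3^15·(≡1), b=3^7·(≡1) mod 3; (1|3)=+1, (1|3)=+1; (−1)^{15·7·1}·(+1)^7·(+1)^15 = -1.
v=∞: 181830 > 0 and 18183 > 0  ⇒  (a,b)_∞ = +1.
v=11: a=11^5·(≡6), b=11^1·(≡9) mod 11; (6|11)=-1, (9|11)=+1; (−1)^{5·1·5}·(-1)^1·(+1)^5 = +1.
|Ram(181830, 18183)| = 4, even; anisotropic at {2, 3, 5, 29}.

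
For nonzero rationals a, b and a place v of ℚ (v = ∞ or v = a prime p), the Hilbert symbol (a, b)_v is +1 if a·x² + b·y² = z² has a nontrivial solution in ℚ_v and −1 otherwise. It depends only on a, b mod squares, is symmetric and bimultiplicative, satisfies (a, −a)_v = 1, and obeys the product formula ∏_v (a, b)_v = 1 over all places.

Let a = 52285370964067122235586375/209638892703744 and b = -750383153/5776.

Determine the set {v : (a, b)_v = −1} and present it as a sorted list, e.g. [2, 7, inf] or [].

[2, 5, 43, 47]

(a, b) ≡ (149855, -26273) mod (ℚ^×)²; places V = {2, 3, 5, 7, 11, 13, 17, 19, 23, 41, 43, 47, ∞}.
(a,b)_19: α=-2, u≡15; β=-2, v≡1 (mod 19); (15|19)=-1, (1|19)=+1; sign (−1)^0·-1^-2·+1^-2 = +1.
(a,b)_47: α=2, u≡19; β=1, v≡15 (mod 47); (19|47)=-1, (15|47)=-1; sign (−1)^0·-1^1·-1^2 = -1.
(a,b)_2: α=-12, β=-4; u≡7, v≡7 (mod 8); ε(u)ε(v)=1·1, αω(v)=-12·0, βω(u)=-4·0; sum ≡ 1  ⇒  -1.
(a,b)_43: α=1, u≡8; β=1, v≡28 (mod 43); (8|43)=-1, (28|43)=-1; sign (−1)^1·-1^1·-1^1 = -1.
(a,b)_23: α=2, u≡15; β=0, v≡4 (mod 23); (15|23)=-1, (4|23)=+1; sign (−1)^0·-1^0·+1^2 = +1.
(a,b)_3: α=-10, u≡2; β=0, v≡1 (mod 3); (2|3)=-1, (1|3)=+1; sign (−1)^0·-1^0·+1^-10 = +1.
(a,b)_5: α=3, u≡4; β=0, v≡2 (mod 5); (4|5)=+1, (2|5)=-1; sign (−1)^0·+1^0·-1^3 = -1.
(a,b)_7: α=-4, u≡5; β=0, v≡5 (mod 7); (5|7)=-1, (5|7)=-1; sign (−1)^0·-1^0·-1^-4 = +1.
(a,b)_∞: sgn(149855)=+, sgn(-26273)=−, so +1.
(a,b)_13: α=8, u≡3; β=5, v≡5 (mod 13); (3|13)=+1, (5|13)=-1; sign (−1)^0·+1^5·-1^8 = +1.
(a,b)_11: α=4, u≡7; β=0, v≡8 (mod 11); (7|11)=-1, (8|11)=-1; sign (−1)^0·-1^0·-1^4 = +1.
(a,b)_41: α=1, u≡30; β=0, v≡1 (mod 41); (30|41)=-1, (1|41)=+1; sign (−1)^0·-1^0·+1^1 = +1.
(a,b)_17: α=1, u≡13; β=0, v≡2 (mod 17); (13|17)=+1, (2|17)=+1; sign (−1)^0·+1^0·+1^1 = +1.
|Ram(149855, -26273)| = 4, even; anisotropic at {2, 5, 43, 47}.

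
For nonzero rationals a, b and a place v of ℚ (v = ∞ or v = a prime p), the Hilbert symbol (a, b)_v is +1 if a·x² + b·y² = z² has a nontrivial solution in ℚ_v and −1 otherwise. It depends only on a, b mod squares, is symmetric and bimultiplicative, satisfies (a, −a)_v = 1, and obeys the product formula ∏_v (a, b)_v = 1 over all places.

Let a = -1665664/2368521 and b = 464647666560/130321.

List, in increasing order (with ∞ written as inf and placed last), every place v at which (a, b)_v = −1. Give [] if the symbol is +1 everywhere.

(a, b) ≡ (-154, 510) mod (ℚ^×)²; places V = {2, 3, 5, 7, 11, 13, 17, 19, ∞}.
(a,b)_11: α=1, u≡2; β=2, v≡3 (mod 11); (2|11)=-1, (3|11)=+1; sign (−1)^0·-1^2·+1^1 = +1.
(a,b)_7: α=1, u≡6; β=6, v≡6 (mod 7); (6|7)=-1, (6|7)=-1; sign (−1)^0·-1^6·-1^1 = -1.
(a,b)_5: α=0, u≡1; β=1, v≡2 (mod 5); (1|5)=+1, (2|5)=-1; sign (−1)^0·+1^1·-1^0 = +1.
(a,b)_∞: sgn(-154)=−, sgn(510)=+, so +1.
(a,b)_19: α=-2, u≡11; β=-4, v≡5 (mod 19); (11|19)=+1, (5|19)=+1; sign (−1)^0·+1^-4·+1^-2 = +1.
(a,b)_3: α=-8, u≡2; β=1, v≡2 (mod 3); (2|3)=-1, (2|3)=-1; sign (−1)^0·-1^1·-1^-8 = -1.
(a,b)_2: α=7, β=7; u≡3, v≡7 (mod 8); ε(u)ε(v)=1·1, αω(v)=7·0, βω(u)=7·1; sum ≡ 0  ⇒  +1.
(a,b)_17: α=0, u≡1; β=1, v≡1 (mod 17); (1|17)=+1, (1|17)=+1; sign (−1)^0·+1^1·+1^0 = +1.
(a,b)_13: α=2, u≡2; β=0, v≡10 (mod 13); (2|13)=-1, (10|13)=+1; sign (−1)^0·-1^0·+1^2 = +1.
|Ram(-154, 510)| = 2, even; anisotropic at {3, 7}.

[3, 7]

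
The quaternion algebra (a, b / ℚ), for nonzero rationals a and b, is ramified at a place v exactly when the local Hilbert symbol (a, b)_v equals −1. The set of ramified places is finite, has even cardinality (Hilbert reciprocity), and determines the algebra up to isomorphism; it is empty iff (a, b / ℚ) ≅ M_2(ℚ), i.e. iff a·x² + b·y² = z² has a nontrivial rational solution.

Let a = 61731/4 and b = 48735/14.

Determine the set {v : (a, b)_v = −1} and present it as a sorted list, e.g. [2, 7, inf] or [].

[2, 7]

(a, b) ≡ (19, 210) mod (ℚ^×)²; places V = {2, 3, 5, 7, 19, ∞}.
(a,b)_19: α=3, u≡7; β=2, v≡11 (mod 19); (7|19)=+1, (11|19)=+1; sign (−1)^0·+1^2·+1^3 = +1.
(a,b)_7: α=0, u≡3; β=-1, v≡4 (mod 7); (3|7)=-1, (4|7)=+1; sign (−1)^0·-1^-1·+1^0 = -1.
(a,b)_3: α=2, u≡1; β=3, v≡1 (mod 3); (1|3)=+1, (1|3)=+1; sign (−1)^0·+1^3·+1^2 = +1.
(a,b)_∞: sgn(19)=+, sgn(210)=+, so +1.
(a,b)_2: α=-2, β=-1; u≡3, v≡1 (mod 8); ε(u)ε(v)=1·0, αω(v)=-2·0, βω(u)=-1·1; sum ≡ 1  ⇒  -1.
(a,b)_5: α=0, u≡4; β=1, v≡3 (mod 5); (4|5)=+1, (3|5)=-1; sign (−1)^0·+1^1·-1^0 = +1.
Ram(19, 210) = {2, 7}; no ℚ_2-point on the conic.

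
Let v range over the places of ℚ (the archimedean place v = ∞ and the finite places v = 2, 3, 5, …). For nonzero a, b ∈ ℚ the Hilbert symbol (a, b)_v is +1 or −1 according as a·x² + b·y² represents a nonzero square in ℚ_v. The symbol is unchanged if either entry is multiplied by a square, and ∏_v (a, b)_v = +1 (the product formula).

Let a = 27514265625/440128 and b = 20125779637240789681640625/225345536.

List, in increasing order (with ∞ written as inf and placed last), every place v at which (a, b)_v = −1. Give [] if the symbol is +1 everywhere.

Mod squares: a ≡ 429, b ≡ 10010. Check v ∈ {∞, 2, 3, 5, 7, 11, 13, 19, 23}.
v=∞: 429 > 0 and 10010 > 0  ⇒  (a,b)_∞ = +1.
v=11: a=11^3·(≡10), b=11^3·(≡10) mod 11; (10|11)=-1, (10|11)=-1; (−1)^{3·3·5}·(-1)^3·(-1)^3 = -1.
v=7: a=7^2·(≡2), b=7^9·(≡1) mod 7; (2|7)=+1, (1|7)=+1; (−1)^{2·9·3}·(+1)^9·(+1)^2 = +1.
v=13: a=13^-1·(≡7), b=13^-1·(≡9) mod 13; (7|13)=-1, (9|13)=+1; (−1)^{-1·-1·6}·(-1)^-1·(+1)^-1 = -1.
v=5: a=5^6·(≡1), b=5^9·(≡2) mod 5; (1|5)=+1, (2|5)=-1; (−1)^{6·9·2}·(+1)^9·(-1)^6 = +1.
v=19: a=19^0·(≡7), b=19^2·(≡7) mod 19; (7|19)=+1, (7|19)=+1; (−1)^{0·2·9}·(+1)^2·(+1)^0 = +1.
v=3: a=3^3·(≡2), b=3^12·(≡2) mod 3; (2|3)=-1, (2|3)=-1; (−1)^{3·12·1}·(-1)^12·(-1)^3 = -1.
v=23: a=23^-2·(≡20), b=23^-2·(≡22) mod 23; (20|23)=-1, (22|23)=-1; (−1)^{-2·-2·11}·(-1)^-2·(-1)^-2 = +1.
v=2: v_2(a)=-6, v_2(b)=-15; units ≡ 5, 5 (mod 8); ε·ε+αω+βω = 0·0+-6·1+-15·1 ≡ 1  ⇒  (a,b)_2 = -1.
(429, 10010 / ℚ) ramifies at {2, 3, 11, 13}: a division algebra.

[2, 3, 11, 13]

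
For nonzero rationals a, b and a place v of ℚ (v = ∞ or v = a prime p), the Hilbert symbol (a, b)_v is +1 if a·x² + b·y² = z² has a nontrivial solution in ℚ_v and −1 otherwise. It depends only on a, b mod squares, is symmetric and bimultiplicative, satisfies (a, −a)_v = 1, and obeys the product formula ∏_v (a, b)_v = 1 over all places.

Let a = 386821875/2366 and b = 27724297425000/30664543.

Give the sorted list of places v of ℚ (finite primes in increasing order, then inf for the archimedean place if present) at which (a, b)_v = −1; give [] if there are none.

[3, 11]

Mod squares: a ≡ 71610, b ≡ 2310. Check v ∈ {∞, 2, 3, 5, 7, 11, 13, 17, 23, 31}.
v=3: a=3^1·(≡2), b=3^1·(≡2) mod 3; (2|3)=-1, (2|3)=-1; (−1)^{1·1·1}·(-1)^1·(-1)^1 = -1.
v=17: a=17^0·(≡11), b=17^2·(≡13) mod 17; (11|17)=-1, (13|17)=+1; (−1)^{0·2·8}·(-1)^2·(+1)^0 = +1.
v=∞: 71610 > 0 and 2310 > 0  ⇒  (a,b)_∞ = +1.
v=2: v_2(a)=-1, v_2(b)=3; units ≡ 5, 3 (mod 8); ε·ε+αω+βω = 0·1+-1·1+3·1 ≡ 0  ⇒  (a,b)_2 = +1.
v=11: a=11^3·(≡5), b=11^3·(≡3) mod 11; (5|11)=+1, (3|11)=+1; (−1)^{3·3·5}·(+1)^3·(+1)^3 = -1.
v=13: a=13^-2·(≡11), b=13^-2·(≡12) mod 13; (11|13)=-1, (12|13)=+1; (−1)^{-2·-2·6}·(-1)^-2·(+1)^-2 = +1.
v=23: a=23^0·(≡20), b=23^-2·(≡15) mod 23; (20|23)=-1, (15|23)=-1; (−1)^{0·-2·11}·(-1)^-2·(-1)^0 = +1.
v=7: a=7^-1·(≡3), b=7^-3·(≡2) mod 7; (3|7)=-1, (2|7)=+1; (−1)^{-1·-3·3}·(-1)^-3·(+1)^-1 = +1.
v=31: a=31^1·(≡16), b=31^2·(≡16) mod 31; (16|31)=+1, (16|31)=+1; (−1)^{1·2·15}·(+1)^2·(+1)^1 = +1.
v=5: a=5^5·(≡3), b=5^5·(≡2) mod 5; (3|5)=-1, (2|5)=-1; (−1)^{5·5·2}·(-1)^5·(-1)^5 = +1.
(71610, 2310 / ℚ) ramifies at {3, 11}: a division algebra.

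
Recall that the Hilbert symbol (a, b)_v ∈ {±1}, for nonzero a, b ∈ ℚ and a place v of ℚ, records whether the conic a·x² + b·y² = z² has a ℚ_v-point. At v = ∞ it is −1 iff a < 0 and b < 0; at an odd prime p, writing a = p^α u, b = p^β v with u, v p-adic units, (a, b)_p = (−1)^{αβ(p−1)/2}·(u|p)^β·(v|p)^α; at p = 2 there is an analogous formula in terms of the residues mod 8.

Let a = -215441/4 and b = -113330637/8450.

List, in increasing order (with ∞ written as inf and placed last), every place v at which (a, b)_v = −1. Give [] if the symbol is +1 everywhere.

Mod squares: a ≡ -215441, b ≡ -29946. Check v ∈ {∞, 2, 3, 5, 7, 13, 17, 19, 23, 29, 31}.
v=19: a=19^1·(≡1), b=19^0·(≡9) mod 19; (1|19)=+1, (9|19)=+1; (−1)^{1·0·9}·(+1)^0·(+1)^1 = +1.
v=5: a=5^0·(≡1), b=5^-2·(≡1) mod 5; (1|5)=+1, (1|5)=+1; (−1)^{0·-2·2}·(+1)^-2·(+1)^0 = +1.
v=23: a=23^1·(≡10), b=23^1·(≡1) mod 23; (10|23)=-1, (1|23)=+1; (−1)^{1·1·11}·(-1)^1·(+1)^1 = +1.
v=29: a=29^1·(≡6), b=29^2·(≡19) mod 29; (6|29)=+1, (19|29)=-1; (−1)^{1·2·14}·(+1)^2·(-1)^1 = -1.
v=31: a=31^0·(≡10), b=31^1·(≡26) mod 31; (10|31)=+1, (26|31)=-1; (−1)^{0·1·15}·(+1)^1·(-1)^0 = +1.
v=17: a=17^1·(≡15), b=17^0·(≡16) mod 17; (15|17)=+1, (16|17)=+1; (−1)^{1·0·8}·(+1)^0·(+1)^1 = +1.
v=13: a=13^0·(≡2), b=13^-2·(≡2) mod 13; (2|13)=-1, (2|13)=-1; (−1)^{0·-2·6}·(-1)^-2·(-1)^0 = +1.
v=2: v_2(a)=-2, v_2(b)=-1; units ≡ 7, 3 (mod 8); ε·ε+αω+βω = 1·1+-2·1+-1·0 ≡ 1  ⇒  (a,b)_2 = -1.
v=7: a=7^0·(≡3), b=7^1·(≡6) mod 7; (3|7)=-1, (6|7)=-1; (−1)^{0·1·3}·(-1)^1·(-1)^0 = -1.
v=3: a=3^0·(≡1), b=3^3·(≡2) mod 3; (1|3)=+1, (2|3)=-1; (−1)^{0·3·1}·(+1)^3·(-1)^0 = +1.
v=∞: -215441 < 0 and -29946 < 0  ⇒  (a,b)_∞ = -1.
|Ram(-215441, -29946)| = 4, even; anisotropic at {2, 7, 29, ∞}.

[2, 7, 29, inf]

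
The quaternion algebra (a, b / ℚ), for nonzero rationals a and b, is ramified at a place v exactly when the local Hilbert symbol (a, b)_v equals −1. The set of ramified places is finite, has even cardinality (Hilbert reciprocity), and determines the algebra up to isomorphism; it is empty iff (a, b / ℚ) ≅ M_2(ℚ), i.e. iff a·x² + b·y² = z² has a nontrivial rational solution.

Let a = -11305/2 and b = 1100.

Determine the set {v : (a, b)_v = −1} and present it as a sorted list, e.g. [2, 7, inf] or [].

(a, b) ≡ (-22610, 11) mod (ℚ^×)²; places V = {2, 5, 7, 11, 17, 19, ∞}.
(a,b)_5: α=1, u≡2; β=2, v≡4 (mod 5); (2|5)=-1, (4|5)=+1; sign (−1)^0·-1^2·+1^1 = +1.
(a,b)_17: α=1, u≡16; β=0, v≡12 (mod 17); (16|17)=+1, (12|17)=-1; sign (−1)^0·+1^0·-1^1 = -1.
(a,b)_11: α=0, u≡7; β=1, v≡1 (mod 11); (7|11)=-1, (1|11)=+1; sign (−1)^0·-1^1·+1^0 = -1.
(a,b)_∞: sgn(-22610)=−, sgn(11)=+, so +1.
(a,b)_19: α=1, u≡16; β=0, v≡17 (mod 19); (16|19)=+1, (17|19)=+1; sign (−1)^0·+1^0·+1^1 = +1.
(a,b)_2: α=-1, β=2; u≡7, v≡3 (mod 8); ε(u)ε(v)=1·1, αω(v)=-1·1, βω(u)=2·0; sum ≡ 0  ⇒  +1.
(a,b)_7: α=1, u≡1; β=0, v≡1 (mod 7); (1|7)=+1, (1|7)=+1; sign (−1)^0·+1^0·+1^1 = +1.
|Ram(-22610, 11)| = 2, even; anisotropic at {11, 17}.

[11, 17]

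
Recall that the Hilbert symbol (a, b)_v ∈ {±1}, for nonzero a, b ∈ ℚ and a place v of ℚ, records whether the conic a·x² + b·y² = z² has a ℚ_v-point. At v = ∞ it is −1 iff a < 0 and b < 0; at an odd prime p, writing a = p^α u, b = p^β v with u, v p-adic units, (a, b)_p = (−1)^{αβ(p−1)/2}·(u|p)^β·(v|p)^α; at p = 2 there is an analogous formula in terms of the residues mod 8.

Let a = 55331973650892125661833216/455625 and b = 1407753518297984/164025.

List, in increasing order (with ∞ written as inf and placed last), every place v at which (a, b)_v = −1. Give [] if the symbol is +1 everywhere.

(a, b) ≡ (74, 785726) mod (ℚ^×)²; places V = {2, 3, 5, 11, 13, 19, 23, 29, 31, 37, ∞}.
(a,b)_5: α=-4, u≡4; β=-2, v≡4 (mod 5); (4|5)=+1, (4|5)=+1; sign (−1)^0·+1^-2·+1^-4 = +1.
(a,b)_37: α=3, u≡6; β=2, v≡5 (mod 37); (6|37)=-1, (5|37)=-1; sign (−1)^0·-1^2·-1^3 = -1.
(a,b)_23: α=2, u≡20; β=1, v≡22 (mod 23); (20|23)=-1, (22|23)=-1; sign (−1)^0·-1^1·-1^2 = -1.
(a,b)_3: α=-6, u≡2; β=-8, v≡2 (mod 3); (2|3)=-1, (2|3)=-1; sign (−1)^0·-1^-8·-1^-6 = +1.
(a,b)_∞: sgn(74)=+, sgn(785726)=+, so +1.
(a,b)_11: α=2, u≡6; β=2, v≡7 (mod 11); (6|11)=-1, (7|11)=-1; sign (−1)^0·-1^2·-1^2 = +1.
(a,b)_2: α=11, β=7; u≡5, v≡7 (mod 8); ε(u)ε(v)=0·1, αω(v)=11·0, βω(u)=7·1; sum ≡ 1  ⇒  -1.
(a,b)_31: α=2, u≡27; β=1, v≡20 (mod 31); (27|31)=-1, (20|31)=+1; sign (−1)^0·-1^1·+1^2 = -1.
(a,b)_13: α=4, u≡12; β=2, v≡2 (mod 13); (12|13)=+1, (2|13)=-1; sign (−1)^0·+1^2·-1^4 = +1.
(a,b)_19: α=2, u≡9; β=1, v≡15 (mod 19); (9|19)=+1, (15|19)=-1; sign (−1)^0·+1^1·-1^2 = +1.
(a,b)_29: α=2, u≡1; β=1, v≡21 (mod 29); (1|29)=+1, (21|29)=-1; sign (−1)^0·+1^1·-1^2 = +1.
Ram(74, 785726) = {2, 23, 31, 37}; no ℚ_2-point on the conic.

[2, 23, 31, 37]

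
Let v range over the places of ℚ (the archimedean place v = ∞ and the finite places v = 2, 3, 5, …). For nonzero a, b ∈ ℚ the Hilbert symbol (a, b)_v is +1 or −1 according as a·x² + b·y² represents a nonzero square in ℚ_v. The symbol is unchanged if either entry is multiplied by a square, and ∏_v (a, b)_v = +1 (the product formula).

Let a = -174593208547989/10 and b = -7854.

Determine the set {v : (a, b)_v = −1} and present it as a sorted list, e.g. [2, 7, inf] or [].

[3, 7, 11, inf]

(a, b) ≡ (-13090, -7854) mod (ℚ^×)²; places V = {2, 3, 5, 7, 11, 17, 31, ∞}.
(a,b)_17: α=3, u≡3; β=1, v≡14 (mod 17); (3|17)=-1, (14|17)=-1; sign (−1)^0·-1^1·-1^3 = +1.
(a,b)_2: α=-1, β=1; u≡7, v≡1 (mod 8); ε(u)ε(v)=1·0, αω(v)=-1·0, βω(u)=1·0; sum ≡ 0  ⇒  +1.
(a,b)_11: α=3, u≡4; β=1, v≡1 (mod 11); (4|11)=+1, (1|11)=+1; sign (−1)^1·+1^1·+1^3 = -1.
(a,b)_3: α=4, u≡2; β=1, v≡1 (mod 3); (2|3)=-1, (1|3)=+1; sign (−1)^0·-1^1·+1^4 = -1.
(a,b)_7: α=3, u≡5; β=1, v≡5 (mod 7); (5|7)=-1, (5|7)=-1; sign (−1)^1·-1^1·-1^3 = -1.
(a,b)_∞: sgn(-13090)=−, sgn(-7854)=−, so -1.
(a,b)_31: α=2, u≡21; β=0, v≡20 (mod 31); (21|31)=-1, (20|31)=+1; sign (−1)^0·-1^0·+1^2 = +1.
(a,b)_5: α=-1, u≡3; β=0, v≡1 (mod 5); (3|5)=-1, (1|5)=+1; sign (−1)^0·-1^0·+1^-1 = +1.
|Ram(-13090, -7854)| = 4, even; anisotropic at {3, 7, 11, ∞}.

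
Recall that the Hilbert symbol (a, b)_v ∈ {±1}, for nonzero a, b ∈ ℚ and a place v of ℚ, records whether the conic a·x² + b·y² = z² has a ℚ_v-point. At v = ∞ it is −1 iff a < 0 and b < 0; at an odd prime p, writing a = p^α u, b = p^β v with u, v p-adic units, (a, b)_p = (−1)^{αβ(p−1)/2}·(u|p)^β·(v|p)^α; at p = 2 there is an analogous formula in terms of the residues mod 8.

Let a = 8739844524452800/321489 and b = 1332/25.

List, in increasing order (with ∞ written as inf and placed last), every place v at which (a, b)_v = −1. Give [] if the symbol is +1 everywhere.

[23, 37]

Mod squares: a ≡ 943, b ≡ 37. Check v ∈ {∞, 2, 3, 5, 7, 11, 17, 23, 37, 41}.
v=5: a=5^2·(≡3), b=5^-2·(≡2) mod 5; (3|5)=-1, (2|5)=-1; (−1)^{2·-2·2}·(-1)^-2·(-1)^2 = +1.
v=7: a=7^-2·(≡5), b=7^0·(≡4) mod 7; (5|7)=-1, (4|7)=+1; (−1)^{-2·0·3}·(-1)^0·(+1)^-2 = +1.
v=41: a=41^1·(≡40), b=41^0·(≡9) mod 41; (40|41)=+1, (9|41)=+1; (−1)^{1·0·20}·(+1)^0·(+1)^1 = +1.
v=37: a=37^2·(≡8), b=37^1·(≡34) mod 37; (8|37)=-1, (34|37)=+1; (−1)^{2·1·18}·(-1)^1·(+1)^2 = -1.
v=23: a=23^1·(≡6), b=23^0·(≡22) mod 23; (6|23)=+1, (22|23)=-1; (−1)^{1·0·11}·(+1)^0·(-1)^1 = -1.
v=∞: 943 > 0 and 37 > 0  ⇒  (a,b)_∞ = +1.
v=11: a=11^4·(≡2), b=11^0·(≡4) mod 11; (2|11)=-1, (4|11)=+1; (−1)^{4·0·5}·(-1)^0·(+1)^4 = +1.
v=3: a=3^-8·(≡1), b=3^2·(≡1) mod 3; (1|3)=+1, (1|3)=+1; (−1)^{-8·2·1}·(+1)^2·(+1)^-8 = +1.
v=2: v_2(a)=6, v_2(b)=2; units ≡ 7, 5 (mod 8); ε·ε+αω+βω = 1·0+6·1+2·0 ≡ 0  ⇒  (a,b)_2 = +1.
v=17: a=17^2·(≡16), b=17^0·(≡5) mod 17; (16|17)=+1, (5|17)=-1; (−1)^{2·0·8}·(+1)^0·(-1)^2 = +1.
Ram(943, 37) = {23, 37}; no ℚ_23-point on the conic.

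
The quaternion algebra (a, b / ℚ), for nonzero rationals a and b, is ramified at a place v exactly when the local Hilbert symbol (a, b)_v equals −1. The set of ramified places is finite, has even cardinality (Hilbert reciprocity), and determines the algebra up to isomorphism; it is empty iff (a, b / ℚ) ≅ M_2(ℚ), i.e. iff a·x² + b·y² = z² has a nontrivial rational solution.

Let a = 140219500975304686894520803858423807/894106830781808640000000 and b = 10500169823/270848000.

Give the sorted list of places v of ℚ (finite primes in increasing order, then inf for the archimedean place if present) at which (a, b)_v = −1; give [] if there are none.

Mod squares: a ≡ 70, b ≡ 715. Check v ∈ {∞, 2, 3, 5, 7, 11, 13, 19, 23, 41}.
v=7: a=7^1·(≡5), b=7^0·(≡1) mod 7; (5|7)=-1, (1|7)=+1; (−1)^{1·0·3}·(-1)^0·(+1)^1 = +1.
v=19: a=19^6·(≡15), b=19^2·(≡8) mod 19; (15|19)=-1, (8|19)=-1; (−1)^{6·2·9}·(-1)^2·(-1)^6 = +1.
v=2: v_2(a)=-33, v_2(b)=-12; units ≡ 3, 3 (mod 8); ε·ε+αω+βω = 1·1+-33·1+-12·1 ≡ 0  ⇒  (a,b)_2 = +1.
v=13: a=13^4·(≡8), b=13^1·(≡10) mod 13; (8|13)=-1, (10|13)=+1; (−1)^{4·1·6}·(-1)^1·(+1)^4 = -1.
v=11: a=11^12·(≡1), b=11^3·(≡6) mod 11; (1|11)=+1, (6|11)=-1; (−1)^{12·3·5}·(+1)^3·(-1)^12 = +1.
v=5: a=5^-7·(≡1), b=5^-3·(≡2) mod 5; (1|5)=+1, (2|5)=-1; (−1)^{-7·-3·2}·(+1)^-3·(-1)^-7 = -1.
v=3: a=3^-2·(≡1), b=3^0·(≡1) mod 3; (1|3)=+1, (1|3)=+1; (−1)^{-2·0·1}·(+1)^0·(+1)^-2 = +1.
v=23: a=23^-6·(≡12), b=23^-2·(≡2) mod 23; (12|23)=+1, (2|23)=+1; (−1)^{-6·-2·11}·(+1)^-2·(+1)^-6 = +1.
v=∞: 70 > 0 and 715 > 0  ⇒  (a,b)_∞ = +1.
v=41: a=41^6·(≡38), b=41^2·(≡10) mod 41; (38|41)=-1, (10|41)=+1; (−1)^{6·2·20}·(-1)^2·(+1)^6 = +1.
|Ram(70, 715)| = 2, even; anisotropic at {5, 13}.

[5, 13]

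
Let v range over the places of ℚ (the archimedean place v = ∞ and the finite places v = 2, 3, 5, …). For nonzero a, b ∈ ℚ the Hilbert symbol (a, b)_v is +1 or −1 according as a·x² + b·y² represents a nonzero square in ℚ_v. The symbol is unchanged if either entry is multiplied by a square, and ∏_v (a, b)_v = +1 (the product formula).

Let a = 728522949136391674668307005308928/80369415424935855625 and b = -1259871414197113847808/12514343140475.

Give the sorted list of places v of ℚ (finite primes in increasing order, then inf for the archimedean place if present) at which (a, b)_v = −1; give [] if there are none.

(a, b) ≡ (2, -102718) mod (ℚ^×)²; places V = {2, 3, 5, 7, 11, 23, 29, 41, 43, 47, 53, ∞}.
(a,b)_∞: sgn(2)=+, sgn(-102718)=−, so +1.
(a,b)_5: α=-4, u≡2; β=-2, v≡3 (mod 5); (2|5)=-1, (3|5)=-1; sign (−1)^0·-1^-2·-1^-4 = +1.
(a,b)_43: α=-2, u≡30; β=-2, v≡35 (mod 43); (30|43)=-1, (35|43)=+1; sign (−1)^0·-1^-2·+1^-2 = +1.
(a,b)_7: α=2, u≡1; β=1, v≡3 (mod 7); (1|7)=+1, (3|7)=-1; sign (−1)^0·+1^1·-1^2 = +1.
(a,b)_11: α=-4, u≡10; β=-5, v≡5 (mod 11); (10|11)=-1, (5|11)=+1; sign (−1)^0·-1^-5·+1^-4 = -1.
(a,b)_3: α=8, u≡2; β=4, v≡2 (mod 3); (2|3)=-1, (2|3)=-1; sign (−1)^0·-1^4·-1^8 = +1.
(a,b)_23: α=2, u≡4; β=1, v≡15 (mod 23); (4|23)=+1, (15|23)=-1; sign (−1)^0·+1^1·-1^2 = +1.
(a,b)_29: α=2, u≡27; β=1, v≡24 (mod 29); (27|29)=-1, (24|29)=+1; sign (−1)^0·-1^1·+1^2 = -1.
(a,b)_2: α=61, β=29; u≡1, v≡1 (mod 8); ε(u)ε(v)=0·0, αω(v)=61·0, βω(u)=29·0; sum ≡ 0  ⇒  +1.
(a,b)_47: α=2, u≡18; β=2, v≡4 (mod 47); (18|47)=+1, (4|47)=+1; sign (−1)^0·+1^2·+1^2 = +1.
(a,b)_41: α=-6, u≡1; β=-2, v≡35 (mod 41); (1|41)=+1, (35|41)=-1; sign (−1)^0·+1^-2·-1^-6 = +1.
(a,b)_53: α=0, u≡35; β=2, v≡1 (mod 53); (35|53)=-1, (1|53)=+1; sign (−1)^0·-1^2·+1^0 = +1.
|Ram(2, -102718)| = 2, even; anisotropic at {11, 29}.

[11, 29]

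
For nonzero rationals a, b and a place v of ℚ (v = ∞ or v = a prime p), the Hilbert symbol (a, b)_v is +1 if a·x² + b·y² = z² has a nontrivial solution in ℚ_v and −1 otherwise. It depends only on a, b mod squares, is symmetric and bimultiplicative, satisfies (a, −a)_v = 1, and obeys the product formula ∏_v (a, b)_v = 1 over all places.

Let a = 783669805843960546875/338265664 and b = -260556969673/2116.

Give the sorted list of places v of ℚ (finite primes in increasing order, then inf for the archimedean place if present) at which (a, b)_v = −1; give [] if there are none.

[2, 7, 13, 17]

Mod squares: a ≡ 91, b ≡ -17017. Check v ∈ {∞, 2, 3, 5, 7, 11, 13, 17, 19, 23, 43}.
v=3: a=3^8·(≡1), b=3^0·(≡2) mod 3; (1|3)=+1, (2|3)=-1; (−1)^{8·0·1}·(+1)^0·(-1)^8 = +1.
v=19: a=19^-2·(≡15), b=19^0·(≡1) mod 19; (15|19)=-1, (1|19)=+1; (−1)^{-2·0·9}·(-1)^0·(+1)^-2 = +1.
v=11: a=11^-4·(≡3), b=11^1·(≡9) mod 11; (3|11)=+1, (9|11)=+1; (−1)^{-4·1·5}·(+1)^1·(+1)^-4 = +1.
v=2: v_2(a)=-6, v_2(b)=-2; units ≡ 3, 7 (mod 8); ε·ε+αω+βω = 1·1+-6·0+-2·1 ≡ 1  ⇒  (a,b)_2 = -1.
v=5: a=5^8·(≡1), b=5^0·(≡2) mod 5; (1|5)=+1, (2|5)=-1; (−1)^{8·0·2}·(+1)^0·(-1)^8 = +1.
v=43: a=43^0·(≡29), b=43^2·(≡21) mod 43; (29|43)=-1, (21|43)=+1; (−1)^{0·2·21}·(-1)^2·(+1)^0 = +1.
v=23: a=23^0·(≡7), b=23^-2·(≡1) mod 23; (7|23)=-1, (1|23)=+1; (−1)^{0·-2·11}·(-1)^-2·(+1)^0 = +1.
v=7: a=7^7·(≡3), b=7^3·(≡6) mod 7; (3|7)=-1, (6|7)=-1; (−1)^{7·3·3}·(-1)^3·(-1)^7 = -1.
v=17: a=17^0·(≡5), b=17^1·(≡15) mod 17; (5|17)=-1, (15|17)=+1; (−1)^{0·1·8}·(-1)^1·(+1)^0 = -1.
v=13: a=13^5·(≡6), b=13^3·(≡12) mod 13; (6|13)=-1, (12|13)=+1; (−1)^{5·3·6}·(-1)^3·(+1)^5 = -1.
v=∞: 91 > 0 and -17017 < 0  ⇒  (a,b)_∞ = +1.
|Ram(91, -17017)| = 4, even; anisotropic at {2, 7, 13, 17}.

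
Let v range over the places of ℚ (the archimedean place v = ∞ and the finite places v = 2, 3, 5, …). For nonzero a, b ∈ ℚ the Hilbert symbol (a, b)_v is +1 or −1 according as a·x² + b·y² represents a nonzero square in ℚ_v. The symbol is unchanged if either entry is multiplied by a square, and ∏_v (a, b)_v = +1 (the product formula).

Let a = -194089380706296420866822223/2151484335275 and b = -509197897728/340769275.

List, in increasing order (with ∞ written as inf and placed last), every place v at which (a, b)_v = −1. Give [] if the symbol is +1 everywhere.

(a, b) ≡ (-121693, -703) mod (ℚ^×)²; places V = {2, 3, 5, 7, 11, 13, 17, 19, 23, 37, 43, 47, ∞}.
(a,b)_13: α=3, u≡4; β=2, v≡4 (mod 13); (4|13)=+1, (4|13)=+1; sign (−1)^0·+1^2·+1^3 = +1.
(a,b)_23: α=1, u≡5; β=0, v≡10 (mod 23); (5|23)=-1, (10|23)=-1; sign (−1)^0·-1^0·-1^1 = -1.
(a,b)_19: α=2, u≡13; β=-1, v≡9 (mod 19); (13|19)=-1, (9|19)=+1; sign (−1)^0·-1^-1·+1^2 = -1.
(a,b)_47: α=4, u≡37; β=2, v≡3 (mod 47); (37|47)=+1, (3|47)=+1; sign (−1)^0·+1^2·+1^4 = +1.
(a,b)_2: α=0, β=12; u≡3, v≡1 (mod 8); ε(u)ε(v)=1·0, αω(v)=0·0, βω(u)=12·1; sum ≡ 0  ⇒  +1.
(a,b)_43: α=-2, u≡40; β=0, v≡22 (mod 43); (40|43)=+1, (22|43)=-1; sign (−1)^0·+1^0·-1^-2 = +1.
(a,b)_7: α=0, u≡4; β=-2, v≡4 (mod 7); (4|7)=+1, (4|7)=+1; sign (−1)^0·+1^-2·+1^0 = +1.
(a,b)_5: α=-2, u≡2; β=-2, v≡2 (mod 5); (2|5)=-1, (2|5)=-1; sign (−1)^0·-1^-2·-1^-2 = +1.
(a,b)_3: α=16, u≡2; β=2, v≡2 (mod 3); (2|3)=-1, (2|3)=-1; sign (−1)^0·-1^2·-1^16 = +1.
(a,b)_11: α=-5, u≡5; β=-4, v≡3 (mod 11); (5|11)=+1, (3|11)=+1; sign (−1)^0·+1^-4·+1^-5 = +1.
(a,b)_17: α=-2, u≡3; β=0, v≡14 (mod 17); (3|17)=-1, (14|17)=-1; sign (−1)^0·-1^0·-1^-2 = +1.
(a,b)_∞: sgn(-121693)=−, sgn(-703)=−, so -1.
(a,b)_37: α=3, u≡10; β=1, v≡22 (mod 37); (10|37)=+1, (22|37)=-1; sign (−1)^0·+1^1·-1^3 = -1.
(-121693, -703 / ℚ) ramifies at {19, 23, 37, ∞}: a division algebra.

[19, 23, 37, inf]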